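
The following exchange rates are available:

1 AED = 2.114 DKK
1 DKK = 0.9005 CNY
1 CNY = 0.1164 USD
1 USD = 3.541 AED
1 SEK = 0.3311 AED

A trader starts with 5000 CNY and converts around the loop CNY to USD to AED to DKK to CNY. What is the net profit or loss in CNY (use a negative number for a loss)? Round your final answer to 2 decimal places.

5000 CNY × 0.1164 = 582 USD
582 USD × 3.541 = 2060.862 AED
2060.862 AED × 2.114 = 4356.662268 DKK
4356.662268 DKK × 0.9005 = 3923.174372334 CNY
Net change: 3923.174372334 − 5000 = -1076.825627666 CNY

-1076.83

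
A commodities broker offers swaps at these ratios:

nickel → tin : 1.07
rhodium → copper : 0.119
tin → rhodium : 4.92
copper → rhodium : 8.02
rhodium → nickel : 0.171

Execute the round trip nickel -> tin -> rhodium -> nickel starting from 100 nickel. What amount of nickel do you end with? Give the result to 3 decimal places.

100 nickel × 1.07 = 107 tin
107 tin × 4.92 = 526.44 rhodium
526.44 rhodium × 0.171 = 90.02124 nickel

90.021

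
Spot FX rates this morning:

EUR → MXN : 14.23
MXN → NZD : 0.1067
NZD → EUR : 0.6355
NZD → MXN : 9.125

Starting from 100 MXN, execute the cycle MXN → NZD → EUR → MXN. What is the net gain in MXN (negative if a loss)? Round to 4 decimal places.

100 MXN × 0.1067 = 10.67 NZD
10.67 NZD × 0.6355 = 6.780785 EUR
6.780785 EUR × 14.23 = 96.49057055 MXN
Net change: 96.49057055 − 100 = -3.50942945 MXN

-3.5094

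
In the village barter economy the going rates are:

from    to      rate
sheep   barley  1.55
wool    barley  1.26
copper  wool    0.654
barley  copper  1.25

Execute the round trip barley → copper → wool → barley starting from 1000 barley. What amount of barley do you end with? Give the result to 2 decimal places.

1030.05

1000 barley × 1.25 = 1250 copper
1250 copper × 0.654 = 817.5 wool
817.5 wool × 1.26 = 1030.05 barley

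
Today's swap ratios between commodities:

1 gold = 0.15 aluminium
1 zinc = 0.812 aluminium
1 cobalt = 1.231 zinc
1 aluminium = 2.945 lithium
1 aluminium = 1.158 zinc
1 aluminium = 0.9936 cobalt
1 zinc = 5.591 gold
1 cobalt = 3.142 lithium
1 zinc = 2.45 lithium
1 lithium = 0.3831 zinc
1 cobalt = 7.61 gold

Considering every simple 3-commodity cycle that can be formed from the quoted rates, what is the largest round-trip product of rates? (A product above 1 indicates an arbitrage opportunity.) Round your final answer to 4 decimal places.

1.1342

gold→aluminium→cobalt→gold: 0.15 × 0.9936 × 7.61 = 1.13419
aluminium→cobalt→zinc→aluminium: 0.9936 × 1.231 × 0.812 = 0.99317
gold→aluminium→zinc→gold: 0.15 × 1.158 × 5.591 = 0.97116
aluminium→lithium→zinc→aluminium: 2.945 × 0.3831 × 0.812 = 0.91612
Maximum is gold→aluminium→cobalt→gold at 1.1342; arbitrage exists.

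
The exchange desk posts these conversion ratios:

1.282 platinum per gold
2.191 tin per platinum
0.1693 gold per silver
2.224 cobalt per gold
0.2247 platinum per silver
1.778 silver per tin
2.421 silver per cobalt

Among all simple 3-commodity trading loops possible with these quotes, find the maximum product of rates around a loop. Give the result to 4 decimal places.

0.9116

gold→cobalt→silver→gold: 2.224 × 2.421 × 0.1693 = 0.91156
tin→silver→platinum→tin: 1.778 × 0.2247 × 2.191 = 0.87534
Maximum is gold→cobalt→silver→gold at 0.9116; no arbitrage — every cycle loses value.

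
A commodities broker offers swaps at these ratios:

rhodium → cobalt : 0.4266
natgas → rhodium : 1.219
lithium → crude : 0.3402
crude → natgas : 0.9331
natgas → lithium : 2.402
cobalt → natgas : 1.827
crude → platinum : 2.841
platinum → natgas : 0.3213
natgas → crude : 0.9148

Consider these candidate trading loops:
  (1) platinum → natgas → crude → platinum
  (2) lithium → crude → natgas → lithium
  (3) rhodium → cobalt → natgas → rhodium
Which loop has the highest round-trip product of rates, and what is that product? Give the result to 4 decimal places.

0.9501

(1) 0.3213 × 0.9148 × 2.841 = 0.83504
(2) 0.3402 × 0.9331 × 2.402 = 0.76249
(3) 0.4266 × 1.827 × 1.219 = 0.95009
Highest is cycle (3) at 0.9501 (≤1, no arbitrage).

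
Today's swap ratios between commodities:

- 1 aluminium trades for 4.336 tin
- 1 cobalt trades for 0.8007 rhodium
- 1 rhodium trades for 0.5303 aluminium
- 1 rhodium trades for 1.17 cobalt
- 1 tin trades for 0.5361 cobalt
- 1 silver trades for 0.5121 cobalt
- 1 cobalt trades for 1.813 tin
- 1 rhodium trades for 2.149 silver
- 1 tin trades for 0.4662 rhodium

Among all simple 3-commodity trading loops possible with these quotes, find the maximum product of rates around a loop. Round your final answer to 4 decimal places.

rhodium→aluminium→tin→rhodium: 0.5303 × 4.336 × 0.4662 = 1.07197
rhodium→cobalt→tin→rhodium: 1.17 × 1.813 × 0.4662 = 0.98891
rhodium→silver→cobalt→rhodium: 2.149 × 0.5121 × 0.8007 = 0.88117
Maximum is rhodium→aluminium→tin→rhodium at 1.0720; arbitrage exists.

1.0720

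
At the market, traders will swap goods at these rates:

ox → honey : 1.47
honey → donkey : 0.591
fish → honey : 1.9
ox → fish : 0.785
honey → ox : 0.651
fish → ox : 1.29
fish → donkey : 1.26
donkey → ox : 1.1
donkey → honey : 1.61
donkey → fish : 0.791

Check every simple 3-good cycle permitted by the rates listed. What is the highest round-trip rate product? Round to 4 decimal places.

1.0880

ox→fish→donkey→ox: 0.785 × 1.26 × 1.1 = 1.08801
honey→ox→fish→honey: 0.651 × 0.785 × 1.9 = 0.97097
honey→donkey→ox→honey: 0.591 × 1.1 × 1.47 = 0.95565
honey→donkey→fish→honey: 0.591 × 0.791 × 1.9 = 0.88821
Maximum is ox→fish→donkey→ox at 1.0880; arbitrage exists.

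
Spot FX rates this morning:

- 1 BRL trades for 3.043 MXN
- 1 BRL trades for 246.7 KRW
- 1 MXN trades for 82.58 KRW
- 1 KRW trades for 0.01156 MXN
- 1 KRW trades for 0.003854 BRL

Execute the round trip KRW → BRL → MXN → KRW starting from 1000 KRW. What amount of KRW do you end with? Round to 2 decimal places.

968.48

1000 KRW × 0.003854 = 3.854 BRL
3.854 BRL × 3.043 = 11.727722 MXN
11.727722 MXN × 82.58 = 968.47528276 KRW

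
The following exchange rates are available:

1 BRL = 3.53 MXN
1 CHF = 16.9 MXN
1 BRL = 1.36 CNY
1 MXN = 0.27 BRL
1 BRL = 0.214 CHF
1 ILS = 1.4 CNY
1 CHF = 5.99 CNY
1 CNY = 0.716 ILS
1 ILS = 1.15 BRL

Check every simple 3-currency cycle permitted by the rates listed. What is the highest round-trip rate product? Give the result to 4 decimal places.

CNY→ILS→BRL→CNY: 0.716 × 1.15 × 1.36 = 1.11982
MXN→BRL→CHF→MXN: 0.27 × 0.214 × 16.9 = 0.97648
Maximum is CNY→ILS→BRL→CNY at 1.1198; arbitrage exists.

1.1198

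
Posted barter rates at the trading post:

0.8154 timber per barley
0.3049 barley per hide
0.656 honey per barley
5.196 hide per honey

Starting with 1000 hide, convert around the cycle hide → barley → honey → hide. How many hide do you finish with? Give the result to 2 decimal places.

1039.27

1000 hide × 0.3049 = 304.9 barley
304.9 barley × 0.656 = 200.0144 honey
200.0144 honey × 5.196 = 1039.2748224 hide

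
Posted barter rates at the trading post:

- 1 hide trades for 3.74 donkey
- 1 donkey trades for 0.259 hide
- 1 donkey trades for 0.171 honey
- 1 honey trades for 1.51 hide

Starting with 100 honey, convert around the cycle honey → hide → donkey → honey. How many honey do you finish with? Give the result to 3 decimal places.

96.571

100 honey × 1.51 = 151 hide
151 hide × 3.74 = 564.74 donkey
564.74 donkey × 0.171 = 96.57054 honey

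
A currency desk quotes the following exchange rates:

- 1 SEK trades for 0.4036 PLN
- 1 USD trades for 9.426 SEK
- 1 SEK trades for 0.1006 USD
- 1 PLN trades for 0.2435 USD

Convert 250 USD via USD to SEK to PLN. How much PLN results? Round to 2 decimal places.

250 USD × 9.426 = 2356.5 SEK
2356.5 SEK × 0.4036 = 951.0834 PLN

951.08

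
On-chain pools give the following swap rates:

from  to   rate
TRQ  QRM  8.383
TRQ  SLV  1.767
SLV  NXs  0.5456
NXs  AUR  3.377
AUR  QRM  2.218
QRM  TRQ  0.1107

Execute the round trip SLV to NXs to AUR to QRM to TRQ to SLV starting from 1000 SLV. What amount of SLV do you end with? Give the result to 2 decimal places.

1000 SLV × 0.5456 = 545.6 NXs
545.6 NXs × 3.377 = 1842.4912 AUR
1842.4912 AUR × 2.218 = 4086.6454816 QRM
4086.6454816 QRM × 0.1107 = 452.39165481312 TRQ
452.39165481312 TRQ × 1.767 = 799.37605405478304 SLV

799.38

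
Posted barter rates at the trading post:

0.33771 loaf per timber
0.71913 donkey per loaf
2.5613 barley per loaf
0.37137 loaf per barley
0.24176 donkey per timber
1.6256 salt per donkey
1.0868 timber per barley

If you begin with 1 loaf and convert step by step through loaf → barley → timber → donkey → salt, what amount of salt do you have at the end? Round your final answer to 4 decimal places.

1 loaf × 2.5613 = 2.5613 barley
2.5613 barley × 1.0868 = 2.78362084 timber
2.78362084 timber × 0.24176 = 0.6729681742784 donkey
0.6729681742784 donkey × 1.6256 = 1.09397706410696704 salt

1.0940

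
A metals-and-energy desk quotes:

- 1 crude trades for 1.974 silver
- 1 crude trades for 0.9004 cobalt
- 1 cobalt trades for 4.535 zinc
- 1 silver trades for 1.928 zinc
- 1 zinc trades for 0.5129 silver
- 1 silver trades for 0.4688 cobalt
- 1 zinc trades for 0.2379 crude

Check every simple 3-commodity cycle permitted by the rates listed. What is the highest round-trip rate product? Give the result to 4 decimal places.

cobalt→zinc→silver→cobalt: 4.535 × 0.5129 × 0.4688 = 1.09043
cobalt→zinc→crude→cobalt: 4.535 × 0.2379 × 0.9004 = 0.97142
zinc→crude→silver→zinc: 0.2379 × 1.974 × 1.928 = 0.90542
Maximum is cobalt→zinc→silver→cobalt at 1.0904; arbitrage exists.

1.0904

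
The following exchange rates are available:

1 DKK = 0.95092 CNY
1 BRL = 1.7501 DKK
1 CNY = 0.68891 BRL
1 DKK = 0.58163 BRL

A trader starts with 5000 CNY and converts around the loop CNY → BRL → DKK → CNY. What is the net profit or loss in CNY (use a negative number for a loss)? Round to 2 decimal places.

5000 CNY × 0.68891 = 3444.55 BRL
3444.55 BRL × 1.7501 = 6028.306955 DKK
6028.306955 DKK × 0.95092 = 5732.4376496486 CNY
Net change: 5732.4376496486 − 5000 = 732.4376496486 CNY

732.44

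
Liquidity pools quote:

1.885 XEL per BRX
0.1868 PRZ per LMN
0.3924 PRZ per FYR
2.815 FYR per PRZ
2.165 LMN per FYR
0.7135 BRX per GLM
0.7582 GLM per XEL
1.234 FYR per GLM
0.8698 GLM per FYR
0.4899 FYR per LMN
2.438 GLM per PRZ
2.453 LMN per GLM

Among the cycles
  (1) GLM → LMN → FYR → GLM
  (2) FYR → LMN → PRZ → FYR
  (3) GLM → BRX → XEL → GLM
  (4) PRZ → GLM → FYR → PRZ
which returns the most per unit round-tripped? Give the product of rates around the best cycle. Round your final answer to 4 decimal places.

1.1805

(1) 2.453 × 0.4899 × 0.8698 = 1.04526
(2) 2.165 × 0.1868 × 2.815 = 1.13845
(3) 0.7135 × 1.885 × 0.7582 = 1.01974
(4) 2.438 × 1.234 × 0.3924 = 1.18053
Highest is cycle (4) at 1.1805 (>1, arbitrage).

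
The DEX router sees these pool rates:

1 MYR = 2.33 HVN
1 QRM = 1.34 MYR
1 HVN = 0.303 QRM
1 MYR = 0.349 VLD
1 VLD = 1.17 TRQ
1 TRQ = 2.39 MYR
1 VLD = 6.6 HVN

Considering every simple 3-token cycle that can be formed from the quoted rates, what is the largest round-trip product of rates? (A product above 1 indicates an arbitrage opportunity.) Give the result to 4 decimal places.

VLD→TRQ→MYR→VLD: 1.17 × 2.39 × 0.349 = 0.97591
HVN→QRM→MYR→HVN: 0.303 × 1.34 × 2.33 = 0.94603
Maximum is VLD→TRQ→MYR→VLD at 0.9759; no arbitrage — every cycle loses value.

0.9759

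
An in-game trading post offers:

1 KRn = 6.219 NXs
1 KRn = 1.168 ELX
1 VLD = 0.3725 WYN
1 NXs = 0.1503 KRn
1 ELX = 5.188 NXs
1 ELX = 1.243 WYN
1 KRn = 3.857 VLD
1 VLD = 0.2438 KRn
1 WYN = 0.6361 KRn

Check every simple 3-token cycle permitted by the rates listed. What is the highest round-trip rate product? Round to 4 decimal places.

ELX→WYN→KRn→ELX: 1.243 × 0.6361 × 1.168 = 0.92351
VLD→WYN→KRn→VLD: 0.3725 × 0.6361 × 3.857 = 0.91391
ELX→NXs→KRn→ELX: 5.188 × 0.1503 × 1.168 = 0.91076
Maximum is ELX→WYN→KRn→ELX at 0.9235; no arbitrage — every cycle loses value.

0.9235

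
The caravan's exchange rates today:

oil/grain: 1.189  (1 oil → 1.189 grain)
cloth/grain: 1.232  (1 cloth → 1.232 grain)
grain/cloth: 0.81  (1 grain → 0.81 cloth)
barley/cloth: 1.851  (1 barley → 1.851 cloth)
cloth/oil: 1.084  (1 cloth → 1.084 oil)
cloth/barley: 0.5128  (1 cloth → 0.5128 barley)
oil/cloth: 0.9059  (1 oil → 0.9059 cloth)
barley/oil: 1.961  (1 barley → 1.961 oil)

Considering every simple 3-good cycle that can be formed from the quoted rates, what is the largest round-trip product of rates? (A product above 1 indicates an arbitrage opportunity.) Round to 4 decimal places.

1.0440

cloth→oil→grain→cloth: 1.084 × 1.189 × 0.81 = 1.04399
cloth→barley→oil→cloth: 0.5128 × 1.961 × 0.9059 = 0.91097
Maximum is cloth→oil→grain→cloth at 1.0440; arbitrage exists.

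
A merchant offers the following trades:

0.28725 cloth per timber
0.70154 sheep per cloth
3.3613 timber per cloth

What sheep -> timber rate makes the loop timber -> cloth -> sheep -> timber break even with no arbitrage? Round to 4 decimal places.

4.9624

Known legs of the cycle: 0.28725 × 0.70154 = 0.201517365
For no arbitrage the full-cycle product must be 1, so the missing rate is 1 / 0.201517365 ≈ 4.962352.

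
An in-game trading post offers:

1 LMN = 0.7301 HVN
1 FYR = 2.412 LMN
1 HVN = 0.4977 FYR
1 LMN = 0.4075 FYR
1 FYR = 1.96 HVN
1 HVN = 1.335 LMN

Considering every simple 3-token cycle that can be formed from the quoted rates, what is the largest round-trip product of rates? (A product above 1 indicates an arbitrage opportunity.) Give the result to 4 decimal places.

HVN→LMN→FYR→HVN: 1.335 × 0.4075 × 1.96 = 1.06626
HVN→FYR→LMN→HVN: 0.4977 × 2.412 × 0.7301 = 0.87645
Maximum is HVN→LMN→FYR→HVN at 1.0663; arbitrage exists.

1.0663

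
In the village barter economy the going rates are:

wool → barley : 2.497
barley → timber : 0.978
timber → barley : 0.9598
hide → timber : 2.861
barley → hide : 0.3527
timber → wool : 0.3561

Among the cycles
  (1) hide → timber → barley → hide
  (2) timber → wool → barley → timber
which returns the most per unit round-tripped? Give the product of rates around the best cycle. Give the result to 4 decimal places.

0.9685

(1) 2.861 × 0.9598 × 0.3527 = 0.96851
(2) 0.3561 × 2.497 × 0.978 = 0.86962
Highest is cycle (1) at 0.9685 (≤1, no arbitrage).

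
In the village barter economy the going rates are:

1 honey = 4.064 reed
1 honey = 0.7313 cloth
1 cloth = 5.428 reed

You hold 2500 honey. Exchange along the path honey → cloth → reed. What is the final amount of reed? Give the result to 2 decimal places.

2500 honey × 0.7313 = 1828.25 cloth
1828.25 cloth × 5.428 = 9923.741 reed

9923.74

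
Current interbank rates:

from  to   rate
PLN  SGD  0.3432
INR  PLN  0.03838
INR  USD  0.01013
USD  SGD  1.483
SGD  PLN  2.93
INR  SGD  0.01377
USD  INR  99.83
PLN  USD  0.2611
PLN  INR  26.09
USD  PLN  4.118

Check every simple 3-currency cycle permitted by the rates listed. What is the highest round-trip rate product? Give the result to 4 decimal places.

1.1345

SGD→PLN→USD→SGD: 2.93 × 0.2611 × 1.483 = 1.13453
PLN→INR→USD→PLN: 26.09 × 0.01013 × 4.118 = 1.08835
SGD→PLN→INR→SGD: 2.93 × 26.09 × 0.01377 = 1.05263
PLN→USD→INR→PLN: 0.2611 × 99.83 × 0.03838 = 1.00040
Maximum is SGD→PLN→USD→SGD at 1.1345; arbitrage exists.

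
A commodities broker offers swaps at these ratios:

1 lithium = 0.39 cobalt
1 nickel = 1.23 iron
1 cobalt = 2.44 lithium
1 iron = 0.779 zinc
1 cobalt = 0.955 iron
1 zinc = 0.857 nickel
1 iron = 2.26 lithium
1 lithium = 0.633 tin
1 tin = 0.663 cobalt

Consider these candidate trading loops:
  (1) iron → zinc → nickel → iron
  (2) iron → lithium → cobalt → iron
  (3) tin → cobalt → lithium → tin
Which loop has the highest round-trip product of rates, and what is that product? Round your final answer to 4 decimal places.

(1) 0.779 × 0.857 × 1.23 = 0.82115
(2) 2.26 × 0.39 × 0.955 = 0.84174
(3) 0.663 × 2.44 × 0.633 = 1.02402
Highest is cycle (3) at 1.0240 (>1, arbitrage).

1.0240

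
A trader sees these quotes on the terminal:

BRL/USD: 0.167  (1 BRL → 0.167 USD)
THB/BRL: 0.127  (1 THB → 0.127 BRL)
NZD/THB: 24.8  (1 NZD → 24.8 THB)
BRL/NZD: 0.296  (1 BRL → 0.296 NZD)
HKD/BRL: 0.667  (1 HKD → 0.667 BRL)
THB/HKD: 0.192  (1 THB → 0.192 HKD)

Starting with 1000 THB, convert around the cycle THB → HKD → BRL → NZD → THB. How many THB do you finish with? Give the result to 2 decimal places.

1000 THB × 0.192 = 192 HKD
192 HKD × 0.667 = 128.064 BRL
128.064 BRL × 0.296 = 37.906944 NZD
37.906944 NZD × 24.8 = 940.0922112 THB

940.09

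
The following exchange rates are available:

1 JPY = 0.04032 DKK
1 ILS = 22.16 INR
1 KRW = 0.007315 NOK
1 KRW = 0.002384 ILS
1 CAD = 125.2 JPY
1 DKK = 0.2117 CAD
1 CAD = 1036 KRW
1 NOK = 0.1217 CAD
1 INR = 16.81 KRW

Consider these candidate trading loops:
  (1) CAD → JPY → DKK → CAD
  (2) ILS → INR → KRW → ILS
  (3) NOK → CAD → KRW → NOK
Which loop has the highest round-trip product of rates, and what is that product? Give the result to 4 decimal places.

1.0687

(1) 125.2 × 0.04032 × 0.2117 = 1.06868
(2) 22.16 × 16.81 × 0.002384 = 0.88806
(3) 0.1217 × 1036 × 0.007315 = 0.92228
Highest is cycle (1) at 1.0687 (>1, arbitrage).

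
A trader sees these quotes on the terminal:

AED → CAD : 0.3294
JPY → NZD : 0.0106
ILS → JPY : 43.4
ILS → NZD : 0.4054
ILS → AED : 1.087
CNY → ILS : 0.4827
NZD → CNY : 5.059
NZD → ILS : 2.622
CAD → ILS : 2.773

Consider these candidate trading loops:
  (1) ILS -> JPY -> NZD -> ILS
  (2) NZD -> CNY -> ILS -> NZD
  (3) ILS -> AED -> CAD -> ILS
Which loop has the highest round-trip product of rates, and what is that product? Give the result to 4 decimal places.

1.2062

(1) 43.4 × 0.0106 × 2.622 = 1.20622
(2) 5.059 × 0.4827 × 0.4054 = 0.98998
(3) 1.087 × 0.3294 × 2.773 = 0.99289
Highest is cycle (1) at 1.2062 (>1, arbitrage).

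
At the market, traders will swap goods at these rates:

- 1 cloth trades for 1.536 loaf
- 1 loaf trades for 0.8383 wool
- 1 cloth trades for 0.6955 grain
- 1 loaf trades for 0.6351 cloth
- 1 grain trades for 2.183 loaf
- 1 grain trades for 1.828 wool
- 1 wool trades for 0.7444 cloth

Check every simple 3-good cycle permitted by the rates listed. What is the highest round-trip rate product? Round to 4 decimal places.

grain→loaf→cloth→grain: 2.183 × 0.6351 × 0.6955 = 0.96426
wool→cloth→loaf→wool: 0.7444 × 1.536 × 0.8383 = 0.95851
wool→cloth→grain→wool: 0.7444 × 0.6955 × 1.828 = 0.94641
Maximum is grain→loaf→cloth→grain at 0.9643; no arbitrage — every cycle loses value.

0.9643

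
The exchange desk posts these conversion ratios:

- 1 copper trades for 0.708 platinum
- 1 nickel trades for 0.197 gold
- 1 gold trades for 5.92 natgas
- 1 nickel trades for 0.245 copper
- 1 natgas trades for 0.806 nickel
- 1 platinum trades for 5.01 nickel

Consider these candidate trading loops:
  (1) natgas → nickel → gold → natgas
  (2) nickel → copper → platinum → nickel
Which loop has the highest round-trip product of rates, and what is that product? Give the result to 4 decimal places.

0.9400

(1) 0.806 × 0.197 × 5.92 = 0.93999
(2) 0.245 × 0.708 × 5.01 = 0.86903
Highest is cycle (1) at 0.9400 (≤1, no arbitrage).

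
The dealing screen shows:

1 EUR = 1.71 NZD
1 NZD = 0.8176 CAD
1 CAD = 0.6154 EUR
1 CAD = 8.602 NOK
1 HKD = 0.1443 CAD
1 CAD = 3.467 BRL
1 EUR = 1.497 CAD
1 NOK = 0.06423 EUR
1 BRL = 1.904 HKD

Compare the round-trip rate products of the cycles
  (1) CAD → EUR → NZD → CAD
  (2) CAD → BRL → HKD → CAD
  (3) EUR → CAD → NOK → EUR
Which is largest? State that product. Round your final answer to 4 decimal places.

(1) 0.6154 × 1.71 × 0.8176 = 0.86039
(2) 3.467 × 1.904 × 0.1443 = 0.95255
(3) 1.497 × 8.602 × 0.06423 = 0.82710
Highest is cycle (2) at 0.9525 (≤1, no arbitrage).

0.9525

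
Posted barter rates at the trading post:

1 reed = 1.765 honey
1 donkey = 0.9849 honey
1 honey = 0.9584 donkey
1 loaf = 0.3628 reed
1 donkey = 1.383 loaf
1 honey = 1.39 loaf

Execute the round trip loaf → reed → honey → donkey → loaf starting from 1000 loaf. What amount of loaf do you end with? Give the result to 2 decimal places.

1000 loaf × 0.3628 = 362.8 reed
362.8 reed × 1.765 = 640.342 honey
640.342 honey × 0.9584 = 613.7037728 donkey
613.7037728 donkey × 1.383 = 848.7523177824 loaf

848.75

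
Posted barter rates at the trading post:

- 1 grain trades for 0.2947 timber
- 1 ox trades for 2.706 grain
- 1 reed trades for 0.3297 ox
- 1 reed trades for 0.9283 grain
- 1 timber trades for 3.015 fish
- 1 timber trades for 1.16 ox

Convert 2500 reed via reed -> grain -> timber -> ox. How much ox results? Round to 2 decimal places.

2500 reed × 0.9283 = 2320.75 grain
2320.75 grain × 0.2947 = 683.925025 timber
683.925025 timber × 1.16 = 793.353029 ox

793.35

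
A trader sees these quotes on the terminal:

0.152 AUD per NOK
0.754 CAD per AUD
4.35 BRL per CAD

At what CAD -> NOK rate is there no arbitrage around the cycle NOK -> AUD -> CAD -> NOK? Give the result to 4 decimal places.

Known legs of the cycle: 0.152 × 0.754 = 0.114608
For no arbitrage the full-cycle product must be 1, so the missing rate is 1 / 0.114608 ≈ 8.725394.

8.7254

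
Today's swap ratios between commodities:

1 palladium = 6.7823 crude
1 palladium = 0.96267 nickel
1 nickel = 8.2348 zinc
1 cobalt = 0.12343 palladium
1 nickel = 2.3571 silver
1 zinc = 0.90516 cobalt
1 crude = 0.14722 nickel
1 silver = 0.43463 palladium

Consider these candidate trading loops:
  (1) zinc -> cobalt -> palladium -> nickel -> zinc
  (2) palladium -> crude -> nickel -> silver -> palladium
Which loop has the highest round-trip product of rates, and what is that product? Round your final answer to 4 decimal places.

(1) 0.90516 × 0.12343 × 0.96267 × 8.2348 = 0.88568
(2) 6.7823 × 0.14722 × 2.3571 × 0.43463 = 1.02292
Highest is cycle (2) at 1.0229 (>1, arbitrage).

1.0229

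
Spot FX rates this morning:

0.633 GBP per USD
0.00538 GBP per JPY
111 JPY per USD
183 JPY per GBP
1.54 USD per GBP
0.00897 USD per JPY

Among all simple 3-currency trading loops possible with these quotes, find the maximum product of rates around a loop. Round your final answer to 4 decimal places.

GBP→JPY→USD→GBP: 183 × 0.00897 × 0.633 = 1.03908
GBP→USD→JPY→GBP: 1.54 × 111 × 0.00538 = 0.91966
Maximum is GBP→JPY→USD→GBP at 1.0391; arbitrage exists.

1.0391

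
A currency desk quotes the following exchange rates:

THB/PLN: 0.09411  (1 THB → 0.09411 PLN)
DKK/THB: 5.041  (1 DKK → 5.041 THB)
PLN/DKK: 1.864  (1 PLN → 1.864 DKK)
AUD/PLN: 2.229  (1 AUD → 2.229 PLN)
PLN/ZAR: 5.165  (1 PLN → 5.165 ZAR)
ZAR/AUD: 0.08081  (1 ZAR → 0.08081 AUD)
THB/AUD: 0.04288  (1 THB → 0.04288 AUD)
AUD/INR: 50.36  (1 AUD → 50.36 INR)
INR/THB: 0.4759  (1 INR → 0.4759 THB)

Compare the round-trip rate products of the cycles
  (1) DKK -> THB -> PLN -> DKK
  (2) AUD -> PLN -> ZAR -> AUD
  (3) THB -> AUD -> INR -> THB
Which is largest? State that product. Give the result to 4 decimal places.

(1) 5.041 × 0.09411 × 1.864 = 0.88430
(2) 2.229 × 5.165 × 0.08081 = 0.93035
(3) 0.04288 × 50.36 × 0.4759 = 1.02768
Highest is cycle (3) at 1.0277 (>1, arbitrage).

1.0277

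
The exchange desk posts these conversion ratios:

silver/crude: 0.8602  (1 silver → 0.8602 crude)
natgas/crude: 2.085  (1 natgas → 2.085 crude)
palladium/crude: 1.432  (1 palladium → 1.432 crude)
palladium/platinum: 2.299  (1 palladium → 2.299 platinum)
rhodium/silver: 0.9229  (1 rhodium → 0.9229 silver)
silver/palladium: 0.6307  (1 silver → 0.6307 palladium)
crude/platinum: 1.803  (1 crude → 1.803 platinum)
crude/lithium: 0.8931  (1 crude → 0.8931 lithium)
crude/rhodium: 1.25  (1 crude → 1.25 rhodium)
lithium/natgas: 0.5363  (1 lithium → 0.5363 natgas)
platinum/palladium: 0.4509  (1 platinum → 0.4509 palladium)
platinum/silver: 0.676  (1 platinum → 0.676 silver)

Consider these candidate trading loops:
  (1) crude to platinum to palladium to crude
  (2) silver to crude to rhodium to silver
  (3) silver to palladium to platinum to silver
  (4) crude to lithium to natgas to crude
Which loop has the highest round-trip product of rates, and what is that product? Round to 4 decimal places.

1.1642

(1) 1.803 × 0.4509 × 1.432 = 1.16418
(2) 0.8602 × 1.25 × 0.9229 = 0.99235
(3) 0.6307 × 2.299 × 0.676 = 0.98019
(4) 0.8931 × 0.5363 × 2.085 = 0.99865
Highest is cycle (1) at 1.1642 (>1, arbitrage).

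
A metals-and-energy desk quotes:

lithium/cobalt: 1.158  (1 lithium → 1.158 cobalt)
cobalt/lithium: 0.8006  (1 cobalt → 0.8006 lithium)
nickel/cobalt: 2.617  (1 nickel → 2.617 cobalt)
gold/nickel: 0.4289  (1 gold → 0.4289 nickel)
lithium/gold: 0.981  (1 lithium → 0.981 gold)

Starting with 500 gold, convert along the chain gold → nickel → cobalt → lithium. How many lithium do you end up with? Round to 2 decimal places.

449.31

500 gold × 0.4289 = 214.45 nickel
214.45 nickel × 2.617 = 561.21565 cobalt
561.21565 cobalt × 0.8006 = 449.30924939 lithium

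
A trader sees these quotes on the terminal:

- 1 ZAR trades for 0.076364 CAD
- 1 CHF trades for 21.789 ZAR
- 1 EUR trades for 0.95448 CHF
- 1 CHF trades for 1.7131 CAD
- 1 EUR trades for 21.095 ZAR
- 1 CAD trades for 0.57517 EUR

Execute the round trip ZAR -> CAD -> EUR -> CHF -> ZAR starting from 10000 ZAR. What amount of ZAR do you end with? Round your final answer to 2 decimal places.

10000 ZAR × 0.076364 = 763.64 CAD
763.64 CAD × 0.57517 = 439.2228188 EUR
439.2228188 EUR × 0.95448 = 419.229396088224 CHF
419.229396088224 CHF × 21.789 = 9134.589311366312736 ZAR

9134.59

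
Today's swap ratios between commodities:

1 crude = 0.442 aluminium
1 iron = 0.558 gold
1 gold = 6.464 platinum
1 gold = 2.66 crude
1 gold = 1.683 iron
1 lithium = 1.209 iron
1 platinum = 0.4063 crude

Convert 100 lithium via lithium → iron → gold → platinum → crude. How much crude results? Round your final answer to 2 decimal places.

100 lithium × 1.209 = 120.9 iron
120.9 iron × 0.558 = 67.4622 gold
67.4622 gold × 6.464 = 436.0756608 platinum
436.0756608 platinum × 0.4063 = 177.17754098304 crude

177.18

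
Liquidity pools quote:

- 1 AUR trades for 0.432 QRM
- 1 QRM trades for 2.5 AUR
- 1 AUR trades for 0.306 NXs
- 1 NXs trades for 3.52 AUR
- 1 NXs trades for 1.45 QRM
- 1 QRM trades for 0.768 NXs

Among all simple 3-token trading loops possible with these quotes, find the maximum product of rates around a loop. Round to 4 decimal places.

QRM→NXs→AUR→QRM: 0.768 × 3.52 × 0.432 = 1.16785
QRM→AUR→NXs→QRM: 2.5 × 0.306 × 1.45 = 1.10925
Maximum is QRM→NXs→AUR→QRM at 1.1679; arbitrage exists.

1.1679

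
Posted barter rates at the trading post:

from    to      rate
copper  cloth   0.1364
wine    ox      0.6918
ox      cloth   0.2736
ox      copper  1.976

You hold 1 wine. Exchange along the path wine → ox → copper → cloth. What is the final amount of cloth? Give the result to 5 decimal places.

1 wine × 0.6918 = 0.6918 ox
0.6918 ox × 1.976 = 1.3669968 copper
1.3669968 copper × 0.1364 = 0.18645836352 cloth

0.18646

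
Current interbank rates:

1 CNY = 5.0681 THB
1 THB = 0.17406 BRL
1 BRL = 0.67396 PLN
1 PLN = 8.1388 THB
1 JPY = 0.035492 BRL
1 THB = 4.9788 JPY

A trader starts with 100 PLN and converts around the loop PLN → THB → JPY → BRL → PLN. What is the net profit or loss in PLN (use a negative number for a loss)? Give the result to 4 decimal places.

100 PLN × 8.1388 = 813.88 THB
813.88 THB × 4.9788 = 4052.145744 JPY
4052.145744 JPY × 0.035492 = 143.818756746048 BRL
143.818756746048 BRL × 0.67396 = 96.92808929656651008 PLN
Net change: 96.92808929656651008 − 100 = -3.07191070343348992 PLN

-3.0719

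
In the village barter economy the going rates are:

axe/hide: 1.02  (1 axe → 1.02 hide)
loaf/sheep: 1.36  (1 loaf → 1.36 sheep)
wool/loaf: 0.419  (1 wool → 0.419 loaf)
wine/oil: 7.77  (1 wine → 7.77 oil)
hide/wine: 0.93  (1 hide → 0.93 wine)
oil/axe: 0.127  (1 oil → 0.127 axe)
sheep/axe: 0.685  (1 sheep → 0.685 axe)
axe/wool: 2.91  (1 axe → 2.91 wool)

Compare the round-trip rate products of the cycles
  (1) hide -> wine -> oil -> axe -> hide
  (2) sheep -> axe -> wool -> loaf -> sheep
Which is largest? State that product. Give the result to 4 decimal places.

(1) 0.93 × 7.77 × 0.127 × 1.02 = 0.93607
(2) 0.685 × 2.91 × 0.419 × 1.36 = 1.13589
Highest is cycle (2) at 1.1359 (>1, arbitrage).

1.1359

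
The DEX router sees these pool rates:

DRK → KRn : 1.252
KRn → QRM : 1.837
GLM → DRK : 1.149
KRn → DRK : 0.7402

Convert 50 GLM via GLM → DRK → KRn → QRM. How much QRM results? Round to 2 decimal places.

132.13

50 GLM × 1.149 = 57.45 DRK
57.45 DRK × 1.252 = 71.9274 KRn
71.9274 KRn × 1.837 = 132.1306338 QRM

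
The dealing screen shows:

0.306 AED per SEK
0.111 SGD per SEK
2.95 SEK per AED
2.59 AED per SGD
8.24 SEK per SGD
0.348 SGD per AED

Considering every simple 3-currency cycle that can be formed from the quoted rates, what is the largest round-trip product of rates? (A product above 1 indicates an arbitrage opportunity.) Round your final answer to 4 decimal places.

SGD→SEK→AED→SGD: 8.24 × 0.306 × 0.348 = 0.87746
SGD→AED→SEK→SGD: 2.59 × 2.95 × 0.111 = 0.84810
Maximum is SGD→SEK→AED→SGD at 0.8775; no arbitrage — every cycle loses value.

0.8775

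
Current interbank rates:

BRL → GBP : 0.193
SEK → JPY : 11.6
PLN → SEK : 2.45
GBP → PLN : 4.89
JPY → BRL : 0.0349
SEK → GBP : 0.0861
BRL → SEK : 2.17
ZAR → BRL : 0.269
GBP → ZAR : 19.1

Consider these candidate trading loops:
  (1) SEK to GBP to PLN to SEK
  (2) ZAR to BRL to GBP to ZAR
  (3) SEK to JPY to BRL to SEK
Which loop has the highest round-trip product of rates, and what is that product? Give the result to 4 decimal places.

1.0315

(1) 0.0861 × 4.89 × 2.45 = 1.03152
(2) 0.269 × 0.193 × 19.1 = 0.99161
(3) 11.6 × 0.0349 × 2.17 = 0.87850
Highest is cycle (1) at 1.0315 (>1, arbitrage).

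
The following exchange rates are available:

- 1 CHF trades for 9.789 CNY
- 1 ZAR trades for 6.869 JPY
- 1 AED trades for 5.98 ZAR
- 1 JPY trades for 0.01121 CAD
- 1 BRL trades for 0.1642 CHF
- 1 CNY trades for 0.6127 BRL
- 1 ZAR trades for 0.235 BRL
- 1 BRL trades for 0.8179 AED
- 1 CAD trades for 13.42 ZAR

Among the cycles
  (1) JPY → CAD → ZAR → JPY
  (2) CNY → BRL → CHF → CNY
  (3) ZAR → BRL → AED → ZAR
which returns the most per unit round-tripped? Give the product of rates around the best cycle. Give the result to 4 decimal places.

(1) 0.01121 × 13.42 × 6.869 = 1.03336
(2) 0.6127 × 0.1642 × 9.789 = 0.98483
(3) 0.235 × 0.8179 × 5.98 = 1.14939
Highest is cycle (3) at 1.1494 (>1, arbitrage).

1.1494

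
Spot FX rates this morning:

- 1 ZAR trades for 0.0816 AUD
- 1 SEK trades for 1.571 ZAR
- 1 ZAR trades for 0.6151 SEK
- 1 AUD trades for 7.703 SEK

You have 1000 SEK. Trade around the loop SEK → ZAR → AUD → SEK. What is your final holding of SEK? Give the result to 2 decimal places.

1000 SEK × 1.571 = 1571 ZAR
1571 ZAR × 0.0816 = 128.1936 AUD
128.1936 AUD × 7.703 = 987.4753008 SEK

987.48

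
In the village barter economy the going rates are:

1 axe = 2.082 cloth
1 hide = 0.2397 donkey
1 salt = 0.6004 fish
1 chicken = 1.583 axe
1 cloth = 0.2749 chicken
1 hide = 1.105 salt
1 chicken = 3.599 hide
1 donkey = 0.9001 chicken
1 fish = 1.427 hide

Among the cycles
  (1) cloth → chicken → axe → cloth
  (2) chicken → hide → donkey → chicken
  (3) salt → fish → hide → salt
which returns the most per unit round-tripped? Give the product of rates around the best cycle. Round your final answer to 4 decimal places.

0.9467

(1) 0.2749 × 1.583 × 2.082 = 0.90602
(2) 3.599 × 0.2397 × 0.9001 = 0.77650
(3) 0.6004 × 1.427 × 1.105 = 0.94673
Highest is cycle (3) at 0.9467 (≤1, no arbitrage).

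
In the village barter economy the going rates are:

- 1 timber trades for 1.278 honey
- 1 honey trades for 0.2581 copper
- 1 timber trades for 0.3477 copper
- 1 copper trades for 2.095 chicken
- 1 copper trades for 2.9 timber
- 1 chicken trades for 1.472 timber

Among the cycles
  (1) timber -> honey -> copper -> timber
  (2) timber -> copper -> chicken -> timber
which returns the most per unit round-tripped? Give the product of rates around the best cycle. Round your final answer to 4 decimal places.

1.0723

(1) 1.278 × 0.2581 × 2.9 = 0.95657
(2) 0.3477 × 2.095 × 1.472 = 1.07225
Highest is cycle (2) at 1.0723 (>1, arbitrage).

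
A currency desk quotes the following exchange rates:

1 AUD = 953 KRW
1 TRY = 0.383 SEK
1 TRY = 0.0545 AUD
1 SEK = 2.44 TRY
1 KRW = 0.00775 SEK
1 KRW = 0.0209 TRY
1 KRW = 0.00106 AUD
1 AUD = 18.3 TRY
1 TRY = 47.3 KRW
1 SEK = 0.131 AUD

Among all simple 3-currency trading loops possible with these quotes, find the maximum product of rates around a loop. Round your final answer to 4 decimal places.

TRY→AUD→KRW→TRY: 0.0545 × 953 × 0.0209 = 1.08551
AUD→KRW→SEK→AUD: 953 × 0.00775 × 0.131 = 0.96753
TRY→SEK→AUD→TRY: 0.383 × 0.131 × 18.3 = 0.91817
TRY→KRW→AUD→TRY: 47.3 × 0.00106 × 18.3 = 0.91753
TRY→KRW→SEK→TRY: 47.3 × 0.00775 × 2.44 = 0.89444
Maximum is TRY→AUD→KRW→TRY at 1.0855; arbitrage exists.

1.0855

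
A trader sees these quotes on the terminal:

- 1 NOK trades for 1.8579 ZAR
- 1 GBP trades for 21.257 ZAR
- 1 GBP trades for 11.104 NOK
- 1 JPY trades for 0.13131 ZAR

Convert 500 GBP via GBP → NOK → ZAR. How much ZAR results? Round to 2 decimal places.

10315.06

500 GBP × 11.104 = 5552 NOK
5552 NOK × 1.8579 = 10315.0608 ZAR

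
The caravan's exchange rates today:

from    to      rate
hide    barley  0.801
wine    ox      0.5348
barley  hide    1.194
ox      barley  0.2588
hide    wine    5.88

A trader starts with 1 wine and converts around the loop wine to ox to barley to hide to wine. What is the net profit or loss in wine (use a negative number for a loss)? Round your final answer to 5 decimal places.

-0.02829

1 wine × 0.5348 = 0.5348 ox
0.5348 ox × 0.2588 = 0.13840624 barley
0.13840624 barley × 1.194 = 0.16525705056 hide
0.16525705056 hide × 5.88 = 0.9717114572928 wine
Net change: 0.9717114572928 − 1 = -0.0282885427072 wine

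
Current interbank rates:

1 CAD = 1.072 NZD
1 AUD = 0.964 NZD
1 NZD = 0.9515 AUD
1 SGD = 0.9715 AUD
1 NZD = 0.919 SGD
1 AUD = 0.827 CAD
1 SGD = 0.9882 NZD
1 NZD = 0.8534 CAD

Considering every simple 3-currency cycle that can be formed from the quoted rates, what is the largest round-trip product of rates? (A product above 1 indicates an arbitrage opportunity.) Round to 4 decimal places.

SGD→AUD→NZD→SGD: 0.9715 × 0.964 × 0.919 = 0.86067
CAD→NZD→AUD→CAD: 1.072 × 0.9515 × 0.827 = 0.84355
Maximum is SGD→AUD→NZD→SGD at 0.8607; no arbitrage — every cycle loses value.

0.8607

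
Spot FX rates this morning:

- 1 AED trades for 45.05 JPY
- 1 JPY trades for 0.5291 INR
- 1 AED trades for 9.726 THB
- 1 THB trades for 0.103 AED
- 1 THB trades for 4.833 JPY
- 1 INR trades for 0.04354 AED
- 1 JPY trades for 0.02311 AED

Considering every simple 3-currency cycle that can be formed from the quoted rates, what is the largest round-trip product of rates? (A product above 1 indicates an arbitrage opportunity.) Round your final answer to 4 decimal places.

THB→JPY→AED→THB: 4.833 × 0.02311 × 9.726 = 1.08630
INR→AED→JPY→INR: 0.04354 × 45.05 × 0.5291 = 1.03782
Maximum is THB→JPY→AED→THB at 1.0863; arbitrage exists.

1.0863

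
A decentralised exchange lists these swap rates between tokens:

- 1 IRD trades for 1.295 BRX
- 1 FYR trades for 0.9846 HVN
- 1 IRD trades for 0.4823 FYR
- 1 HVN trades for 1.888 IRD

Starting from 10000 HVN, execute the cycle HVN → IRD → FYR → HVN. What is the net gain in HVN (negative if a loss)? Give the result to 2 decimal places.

10000 HVN × 1.888 = 18880 IRD
18880 IRD × 0.4823 = 9105.824 FYR
9105.824 FYR × 0.9846 = 8965.5943104 HVN
Net change: 8965.5943104 − 10000 = -1034.4056896 HVN

-1034.41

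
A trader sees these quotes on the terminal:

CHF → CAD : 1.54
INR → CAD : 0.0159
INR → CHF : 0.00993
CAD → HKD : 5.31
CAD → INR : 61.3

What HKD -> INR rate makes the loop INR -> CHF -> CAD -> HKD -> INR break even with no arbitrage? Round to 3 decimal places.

Known legs of the cycle: 0.00993 × 1.54 × 5.31 = 0.081201582
For no arbitrage the full-cycle product must be 1, so the missing rate is 1 / 0.081201582 ≈ 12.31503.

12.315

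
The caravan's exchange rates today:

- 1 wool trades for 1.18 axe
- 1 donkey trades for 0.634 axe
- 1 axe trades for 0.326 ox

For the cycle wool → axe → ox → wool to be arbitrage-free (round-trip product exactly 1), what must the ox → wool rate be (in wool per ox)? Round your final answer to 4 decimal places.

Known legs of the cycle: 1.18 × 0.326 = 0.38468
For no arbitrage the full-cycle product must be 1, so the missing rate is 1 / 0.38468 ≈ 2.599563.

2.5996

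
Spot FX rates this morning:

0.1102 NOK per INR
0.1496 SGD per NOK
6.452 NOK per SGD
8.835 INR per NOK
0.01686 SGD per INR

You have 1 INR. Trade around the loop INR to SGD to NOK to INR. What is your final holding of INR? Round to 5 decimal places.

1 INR × 0.01686 = 0.01686 SGD
0.01686 SGD × 6.452 = 0.10878072 NOK
0.10878072 NOK × 8.835 = 0.9610776612 INR

0.96108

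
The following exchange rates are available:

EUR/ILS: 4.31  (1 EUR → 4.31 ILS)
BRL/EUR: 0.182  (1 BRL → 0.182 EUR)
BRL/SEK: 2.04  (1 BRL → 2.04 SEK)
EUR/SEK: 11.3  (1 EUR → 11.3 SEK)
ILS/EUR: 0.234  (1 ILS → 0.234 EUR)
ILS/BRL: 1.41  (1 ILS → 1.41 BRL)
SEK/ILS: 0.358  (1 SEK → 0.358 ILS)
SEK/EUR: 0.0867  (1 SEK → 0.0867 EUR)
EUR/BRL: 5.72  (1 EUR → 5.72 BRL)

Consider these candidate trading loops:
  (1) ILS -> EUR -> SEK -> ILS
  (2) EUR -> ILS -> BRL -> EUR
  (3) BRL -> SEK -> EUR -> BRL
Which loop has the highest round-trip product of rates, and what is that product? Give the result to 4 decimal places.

(1) 0.234 × 11.3 × 0.358 = 0.94662
(2) 4.31 × 1.41 × 0.182 = 1.10603
(3) 2.04 × 0.0867 × 5.72 = 1.01168
Highest is cycle (2) at 1.1060 (>1, arbitrage).

1.1060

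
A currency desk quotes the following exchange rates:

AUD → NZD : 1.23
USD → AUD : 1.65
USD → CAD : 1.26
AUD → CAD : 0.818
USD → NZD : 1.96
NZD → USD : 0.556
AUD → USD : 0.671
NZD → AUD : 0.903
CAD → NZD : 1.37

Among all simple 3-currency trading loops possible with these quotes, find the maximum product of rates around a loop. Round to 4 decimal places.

1.1876

AUD→USD→NZD→AUD: 0.671 × 1.96 × 0.903 = 1.18759
AUD→NZD→USD→AUD: 1.23 × 0.556 × 1.65 = 1.12840
AUD→CAD→NZD→AUD: 0.818 × 1.37 × 0.903 = 1.01196
CAD→NZD→USD→CAD: 1.37 × 0.556 × 1.26 = 0.95977
Maximum is AUD→USD→NZD→AUD at 1.1876; arbitrage exists.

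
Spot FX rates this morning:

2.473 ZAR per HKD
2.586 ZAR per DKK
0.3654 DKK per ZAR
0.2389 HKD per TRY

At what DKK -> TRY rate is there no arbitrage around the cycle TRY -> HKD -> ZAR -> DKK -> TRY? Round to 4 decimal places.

Known legs of the cycle: 0.2389 × 2.473 × 0.3654 = 0.21587821038
For no arbitrage the full-cycle product must be 1, so the missing rate is 1 / 0.21587821038 ≈ 4.632241.

4.6322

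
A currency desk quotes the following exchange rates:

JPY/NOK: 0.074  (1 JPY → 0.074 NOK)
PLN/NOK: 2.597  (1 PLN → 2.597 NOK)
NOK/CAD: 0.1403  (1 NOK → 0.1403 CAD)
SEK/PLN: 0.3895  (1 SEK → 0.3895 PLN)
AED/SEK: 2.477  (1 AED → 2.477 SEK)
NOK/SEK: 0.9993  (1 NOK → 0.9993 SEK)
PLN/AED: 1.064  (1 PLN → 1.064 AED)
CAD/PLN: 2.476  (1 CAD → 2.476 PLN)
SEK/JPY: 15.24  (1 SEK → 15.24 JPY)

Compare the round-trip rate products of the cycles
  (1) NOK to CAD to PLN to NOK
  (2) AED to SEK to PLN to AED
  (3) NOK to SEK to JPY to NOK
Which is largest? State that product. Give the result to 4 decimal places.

1.1270

(1) 0.1403 × 2.476 × 2.597 = 0.90215
(2) 2.477 × 0.3895 × 1.064 = 1.02654
(3) 0.9993 × 15.24 × 0.074 = 1.12697
Highest is cycle (3) at 1.1270 (>1, arbitrage).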